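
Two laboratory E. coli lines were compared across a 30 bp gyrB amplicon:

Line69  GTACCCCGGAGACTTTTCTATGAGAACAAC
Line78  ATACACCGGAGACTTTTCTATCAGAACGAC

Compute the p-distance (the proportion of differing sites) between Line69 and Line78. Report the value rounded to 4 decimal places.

The sequences differ at positions 1 (G/A), 5 (C/A), 22 (G/C), 28 (A/G).
There are 4 differences over 30 sites, so p = 4/30 = 0.1333.

0.1333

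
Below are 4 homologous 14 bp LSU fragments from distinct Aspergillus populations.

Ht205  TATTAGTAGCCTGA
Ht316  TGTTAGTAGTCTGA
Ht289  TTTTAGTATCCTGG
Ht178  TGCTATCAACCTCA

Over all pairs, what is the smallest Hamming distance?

Pairwise Hamming distances:
  Ht205 vs Ht316: 2
  Ht205 vs Ht289: 3
  Ht205 vs Ht178: 6
  Ht316 vs Ht289: 4
  Ht316 vs Ht178: 6
  Ht289 vs Ht178: 7
The smallest is 2, between Ht205 and Ht316.

2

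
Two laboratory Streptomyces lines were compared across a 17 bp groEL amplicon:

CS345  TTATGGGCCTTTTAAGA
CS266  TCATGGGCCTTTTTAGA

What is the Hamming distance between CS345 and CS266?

Mismatches occur at site 2 (T↔C), site 14 (A↔T).
That gives 2 mismatches out of 17 aligned sites, so the Hamming distance is 2.

2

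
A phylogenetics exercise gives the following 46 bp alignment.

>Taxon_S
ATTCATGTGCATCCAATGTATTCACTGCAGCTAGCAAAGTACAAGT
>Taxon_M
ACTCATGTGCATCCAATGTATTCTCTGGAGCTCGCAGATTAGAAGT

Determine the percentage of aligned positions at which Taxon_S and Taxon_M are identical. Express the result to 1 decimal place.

84.8%

Mismatches occur at site 2 (T/C), site 24 (A/T), site 28 (C/G), site 33 (A/C), site 37 (A/G), site 39 (G/T), site 42 (C/G).
39 of the 46 sites match, so the percent identity is 39/46 × 100 = 84.8%.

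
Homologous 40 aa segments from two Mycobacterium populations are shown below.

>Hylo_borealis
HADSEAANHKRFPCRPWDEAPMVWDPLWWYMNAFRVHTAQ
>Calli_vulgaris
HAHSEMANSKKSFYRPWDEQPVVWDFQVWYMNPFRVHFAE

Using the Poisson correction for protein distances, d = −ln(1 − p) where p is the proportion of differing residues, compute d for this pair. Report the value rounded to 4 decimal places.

Mismatches occur at site 3 (D→H), site 6 (A→M), site 9 (H→S), site 11 (R→K), site 12 (F→S), site 13 (P→F), site 14 (C→Y), site 20 (A→Q), site 22 (M→V), site 26 (P→F), site 27 (L→Q), site 28 (W→V), site 33 (A→P), site 38 (T→F), site 40 (Q→E).
p = 15/40 = 0.375000.
d = −ln(1 − 0.375000) = −ln(0.625000) = 0.4700.

0.4700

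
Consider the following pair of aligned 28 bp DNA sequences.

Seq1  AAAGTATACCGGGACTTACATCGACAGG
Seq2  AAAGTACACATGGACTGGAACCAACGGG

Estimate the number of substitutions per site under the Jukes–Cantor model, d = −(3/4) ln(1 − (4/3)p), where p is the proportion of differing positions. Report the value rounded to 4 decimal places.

Differing sites — 7:T/C; 10:C/A; 11:G/T; 17:T/G; 18:A/G; 19:C/A; 21:T/C; 23:G/A; 26:A/G.
p = 9/28 = 0.321429.
d = −0.75 · ln(1 − (4/3)·0.321429) = −0.75 · ln(0.571428) = −0.75 · (-0.559617) = 0.4197.

0.4197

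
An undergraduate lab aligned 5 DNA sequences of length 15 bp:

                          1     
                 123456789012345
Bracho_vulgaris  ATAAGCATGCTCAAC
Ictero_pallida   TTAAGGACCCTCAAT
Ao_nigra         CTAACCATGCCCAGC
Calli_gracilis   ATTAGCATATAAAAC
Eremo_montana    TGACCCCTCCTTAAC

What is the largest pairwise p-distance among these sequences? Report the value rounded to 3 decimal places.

Pairwise Hamming distances:
  Bracho_vulgaris vs Ictero_pallida: 5
  Bracho_vulgaris vs Ao_nigra: 4
  Bracho_vulgaris vs Calli_gracilis: 5
  Bracho_vulgaris vs Eremo_montana: 7
  Ictero_pallida vs Ao_nigra: 8
  Ictero_pallida vs Calli_gracilis: 9
  Ictero_pallida vs Eremo_montana: 8
  Ao_nigra vs Calli_gracilis: 8
  Ao_nigra vs Eremo_montana: 8
  Calli_gracilis vs Eremo_montana: 10
The largest is 10 mismatches, between Calli_gracilis and Eremo_montana; p = 10/15 = 0.667.

0.667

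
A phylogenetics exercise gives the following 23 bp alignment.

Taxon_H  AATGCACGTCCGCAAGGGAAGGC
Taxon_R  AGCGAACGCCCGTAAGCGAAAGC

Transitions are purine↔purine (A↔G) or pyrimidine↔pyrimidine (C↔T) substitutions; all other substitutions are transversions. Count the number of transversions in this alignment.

Differing sites — 2:A/G (Ti); 3:T/C (Ti); 5:C/A (Tv); 9:T/C (Ti); 13:C/T (Ti); 17:G/C (Tv); 21:G/A (Ti).
Of the 7 differences, 5 transitions and 2 transversions, so the answer is 2.

2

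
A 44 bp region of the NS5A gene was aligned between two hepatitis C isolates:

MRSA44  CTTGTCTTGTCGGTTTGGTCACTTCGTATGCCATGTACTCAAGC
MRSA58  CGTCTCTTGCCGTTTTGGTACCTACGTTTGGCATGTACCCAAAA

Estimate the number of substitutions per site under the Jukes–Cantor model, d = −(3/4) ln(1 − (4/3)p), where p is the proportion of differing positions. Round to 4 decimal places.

Differing sites — 2:T/G; 4:G/C; 10:T/C; 13:G/T; 20:C/A; 21:A/C; 24:T/A; 28:A/T; 31:C/G; 39:T/C; 43:G/A; 44:C/A.
p = 12/44 = 0.272727.
d = −0.75 · ln(1 − (4/3)·0.272727) = −0.75 · ln(0.636364) = −0.75 · (-0.451985) = 0.3390.

0.3390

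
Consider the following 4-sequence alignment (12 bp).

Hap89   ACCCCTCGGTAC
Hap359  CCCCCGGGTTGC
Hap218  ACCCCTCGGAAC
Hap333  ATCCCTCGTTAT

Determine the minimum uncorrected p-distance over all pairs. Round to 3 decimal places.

0.083

Pairwise Hamming distances:
  Hap89 vs Hap359: 5
  Hap89 vs Hap218: 1
  Hap89 vs Hap333: 3
  Hap359 vs Hap218: 6
  Hap359 vs Hap333: 6
  Hap218 vs Hap333: 4
The smallest is 1 mismatch, between Hap89 and Hap218; p = 1/12 = 0.083.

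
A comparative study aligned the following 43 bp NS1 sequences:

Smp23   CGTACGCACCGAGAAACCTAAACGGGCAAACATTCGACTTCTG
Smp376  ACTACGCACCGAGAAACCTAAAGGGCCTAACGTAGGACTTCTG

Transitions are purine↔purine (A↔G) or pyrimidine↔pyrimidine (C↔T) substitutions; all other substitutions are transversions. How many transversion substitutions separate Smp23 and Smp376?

The sequences differ at positions 1 (C/A, transversion), 2 (G/C, transversion), 23 (C/G, transversion), 26 (G/C, transversion), 28 (A/T, transversion), 32 (A/G, transition), 34 (T/A, transversion), 35 (C/G, transversion).
Of the 8 differences, 1 transition and 7 transversions, so the answer is 7.

7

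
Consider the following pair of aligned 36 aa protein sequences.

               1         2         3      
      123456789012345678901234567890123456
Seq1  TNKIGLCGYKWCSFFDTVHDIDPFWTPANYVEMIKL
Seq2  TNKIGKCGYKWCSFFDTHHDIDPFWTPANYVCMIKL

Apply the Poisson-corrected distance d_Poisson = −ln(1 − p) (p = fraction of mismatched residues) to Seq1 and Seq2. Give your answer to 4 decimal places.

0.0870

Differing sites — 6:L/K; 18:V/H; 32:E/C.
p = 3/36 = 0.083333.
d = −ln(1 − 0.083333) = −ln(0.916667) = 0.0870.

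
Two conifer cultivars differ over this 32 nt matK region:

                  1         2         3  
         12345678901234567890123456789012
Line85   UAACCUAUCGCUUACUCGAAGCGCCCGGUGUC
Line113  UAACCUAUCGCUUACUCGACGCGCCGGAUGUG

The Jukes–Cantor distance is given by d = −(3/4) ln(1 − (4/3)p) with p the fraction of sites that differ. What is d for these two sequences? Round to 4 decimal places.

0.1367

Differing sites — 20:A/C; 26:C/G; 28:G/A; 32:C/G.
p = 4/32 = 0.125000.
d = −0.75 · ln(1 − (4/3)·0.125000) = −0.75 · ln(0.833333) = −0.75 · (-0.182322) = 0.1367.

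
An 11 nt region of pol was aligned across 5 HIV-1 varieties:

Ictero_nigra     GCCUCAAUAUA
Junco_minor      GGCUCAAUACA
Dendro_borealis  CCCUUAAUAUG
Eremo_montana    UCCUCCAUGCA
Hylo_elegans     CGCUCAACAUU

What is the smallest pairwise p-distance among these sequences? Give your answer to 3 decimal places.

0.182

Pairwise Hamming distances:
  Ictero_nigra vs Junco_minor: 2
  Ictero_nigra vs Dendro_borealis: 3
  Ictero_nigra vs Eremo_montana: 4
  Ictero_nigra vs Hylo_elegans: 4
  Junco_minor vs Dendro_borealis: 5
  Junco_minor vs Eremo_montana: 4
  Junco_minor vs Hylo_elegans: 4
  Dendro_borealis vs Eremo_montana: 6
  Dendro_borealis vs Hylo_elegans: 4
  Eremo_montana vs Hylo_elegans: 7
The smallest is 2 mismatches, between Ictero_nigra and Junco_minor; p = 2/11 = 0.182.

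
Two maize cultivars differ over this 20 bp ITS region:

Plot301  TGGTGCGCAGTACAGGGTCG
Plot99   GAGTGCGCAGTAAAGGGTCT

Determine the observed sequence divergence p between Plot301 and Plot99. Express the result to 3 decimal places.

0.200

The sequences differ at positions 1 (T/G), 2 (G/A), 13 (C/A), 20 (G/T).
There are 4 differences over 20 sites, so p = 4/20 = 0.200.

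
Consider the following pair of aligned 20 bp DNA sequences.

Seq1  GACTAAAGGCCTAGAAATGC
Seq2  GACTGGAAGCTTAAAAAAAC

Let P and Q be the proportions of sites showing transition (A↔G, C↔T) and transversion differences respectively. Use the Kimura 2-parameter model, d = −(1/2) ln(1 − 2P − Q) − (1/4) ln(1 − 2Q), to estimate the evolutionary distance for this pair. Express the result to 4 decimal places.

Mismatches occur at site 5 (A↔G, transition), site 6 (A↔G, transition), site 8 (G↔A, transition), site 11 (C↔T, transition), site 14 (G↔A, transition), site 18 (T↔A, transversion), site 19 (G↔A, transition).
Of the 7 differences, 6 transitions and 1 transversion over 20 sites: P = 6/20 = 0.300000, Q = 1/20 = 0.050000.
d = −0.5·ln(0.350000) − 0.25·ln(0.900000) = −0.5·(-1.049822) − 0.25·(-0.105361) = 0.5513.

0.5513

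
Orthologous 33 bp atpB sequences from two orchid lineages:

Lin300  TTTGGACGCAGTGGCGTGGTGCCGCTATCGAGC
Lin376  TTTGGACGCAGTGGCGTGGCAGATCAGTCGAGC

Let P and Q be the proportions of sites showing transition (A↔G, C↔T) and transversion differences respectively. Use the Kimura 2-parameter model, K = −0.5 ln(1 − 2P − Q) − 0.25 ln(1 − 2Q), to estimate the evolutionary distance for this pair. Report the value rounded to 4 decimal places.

0.2499

Mismatches occur at site 20 (T↔C, transition), site 21 (G↔A, transition), site 22 (C↔G, transversion), site 23 (C↔A, transversion), site 24 (G↔T, transversion), site 26 (T↔A, transversion), site 27 (A↔G, transition).
Of the 7 differences, 3 transitions and 4 transversions over 33 sites: P = 3/33 = 0.090909, Q = 4/33 = 0.121212.
d = −0.5·ln(0.696970) − 0.25·ln(0.757576) = −0.5·(-0.361013) − 0.25·(-0.277631) = 0.2499.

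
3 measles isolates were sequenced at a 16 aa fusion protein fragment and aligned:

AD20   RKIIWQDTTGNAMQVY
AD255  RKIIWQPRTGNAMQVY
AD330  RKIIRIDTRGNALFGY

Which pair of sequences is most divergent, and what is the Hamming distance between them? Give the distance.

8

Pairwise Hamming distances:
  AD20 vs AD255: 2
  AD20 vs AD330: 6
  AD255 vs AD330: 8
The largest is 8, between AD255 and AD330.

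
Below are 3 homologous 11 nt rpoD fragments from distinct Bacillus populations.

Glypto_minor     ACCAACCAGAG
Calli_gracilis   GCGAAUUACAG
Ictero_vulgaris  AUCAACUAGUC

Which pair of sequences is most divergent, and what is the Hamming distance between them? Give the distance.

7

Pairwise Hamming distances:
  Glypto_minor vs Calli_gracilis: 5
  Glypto_minor vs Ictero_vulgaris: 4
  Calli_gracilis vs Ictero_vulgaris: 7
The largest is 7, between Calli_gracilis and Ictero_vulgaris.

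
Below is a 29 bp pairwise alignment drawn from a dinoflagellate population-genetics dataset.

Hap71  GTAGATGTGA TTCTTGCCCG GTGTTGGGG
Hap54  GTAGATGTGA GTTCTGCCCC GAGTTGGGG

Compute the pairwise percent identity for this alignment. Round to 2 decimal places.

The sequences differ at positions 11 (T/G), 13 (C/T), 14 (T/C), 20 (G/C), 22 (T/A).
24 of the 29 sites match, so the percent identity is 24/29 × 100 = 82.76%.

82.76%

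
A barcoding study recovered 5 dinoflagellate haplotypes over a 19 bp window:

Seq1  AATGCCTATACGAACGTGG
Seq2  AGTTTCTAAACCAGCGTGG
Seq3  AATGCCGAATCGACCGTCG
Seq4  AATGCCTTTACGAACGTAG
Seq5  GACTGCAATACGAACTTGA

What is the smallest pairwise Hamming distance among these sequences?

Pairwise Hamming distances:
  Seq1 vs Seq2: 6
  Seq1 vs Seq3: 5
  Seq1 vs Seq4: 2
  Seq1 vs Seq5: 7
  Seq2 vs Seq3: 8
  Seq2 vs Seq4: 8
  Seq2 vs Seq5: 10
  Seq3 vs Seq4: 6
  Seq3 vs Seq5: 11
  Seq4 vs Seq5: 9
The smallest is 2, between Seq1 and Seq4.

2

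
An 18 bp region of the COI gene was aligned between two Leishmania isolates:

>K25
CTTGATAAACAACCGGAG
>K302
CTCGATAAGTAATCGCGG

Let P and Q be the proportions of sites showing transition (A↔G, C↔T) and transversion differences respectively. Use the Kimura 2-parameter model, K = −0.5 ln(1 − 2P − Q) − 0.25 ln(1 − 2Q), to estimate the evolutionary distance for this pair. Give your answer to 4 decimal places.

Differing sites — 3:T/C (Ti); 9:A/G (Ti); 10:C/T (Ti); 13:C/T (Ti); 16:G/C (Tv); 17:A/G (Ti).
Of the 6 differences, 5 transitions and 1 transversion over 18 sites: P = 5/18 = 0.277778, Q = 1/18 = 0.055556.
d = −0.5·ln(0.388888) − 0.25·ln(0.888888) = −0.5·(-0.944464) − 0.25·(-0.117784) = 0.5017.

0.5017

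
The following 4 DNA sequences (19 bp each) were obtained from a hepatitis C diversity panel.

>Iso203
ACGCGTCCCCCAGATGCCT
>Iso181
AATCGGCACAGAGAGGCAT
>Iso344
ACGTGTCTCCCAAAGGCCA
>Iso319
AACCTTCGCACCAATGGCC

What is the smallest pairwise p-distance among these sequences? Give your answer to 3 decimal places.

0.263

Pairwise Hamming distances:
  Iso203 vs Iso181: 8
  Iso203 vs Iso344: 5
  Iso203 vs Iso319: 9
  Iso181 vs Iso344: 10
  Iso181 vs Iso319: 11
  Iso344 vs Iso319: 10
The smallest is 5 mismatches, between Iso203 and Iso344; p = 5/19 = 0.263.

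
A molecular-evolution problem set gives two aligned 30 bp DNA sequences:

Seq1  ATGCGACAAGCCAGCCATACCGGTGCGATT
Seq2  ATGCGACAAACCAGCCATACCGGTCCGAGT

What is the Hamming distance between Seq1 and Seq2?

3

Differing sites — 10:G/A; 25:G/C; 29:T/G.
That gives 3 mismatches out of 30 aligned sites, so the Hamming distance is 3.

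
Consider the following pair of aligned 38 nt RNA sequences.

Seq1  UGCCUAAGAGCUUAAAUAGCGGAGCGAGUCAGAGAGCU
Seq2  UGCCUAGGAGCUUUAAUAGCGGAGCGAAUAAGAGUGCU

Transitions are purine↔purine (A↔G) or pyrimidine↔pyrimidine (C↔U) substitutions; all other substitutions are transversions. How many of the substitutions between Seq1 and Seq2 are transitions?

The sequences differ at positions 7 (A/G, transition), 14 (A/U, transversion), 28 (G/A, transition), 30 (C/A, transversion), 35 (A/U, transversion).
Of the 5 differences, 2 transitions and 3 transversions, so the answer is 2.

2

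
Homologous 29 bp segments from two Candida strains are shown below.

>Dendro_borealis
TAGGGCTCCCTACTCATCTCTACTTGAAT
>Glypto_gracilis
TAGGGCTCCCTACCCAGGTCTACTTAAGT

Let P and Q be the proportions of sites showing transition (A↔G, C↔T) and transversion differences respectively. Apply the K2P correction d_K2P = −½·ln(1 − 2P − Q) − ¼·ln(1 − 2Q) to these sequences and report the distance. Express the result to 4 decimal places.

0.1985

Differing sites — 14:T/C (Ti); 17:T/G (Tv); 18:C/G (Tv); 26:G/A (Ti); 28:A/G (Ti).
Of the 5 differences, 3 transitions and 2 transversions over 29 sites: P = 3/29 = 0.103448, Q = 2/29 = 0.068966.
d = −0.5·ln(0.724138) − 0.25·ln(0.862068) = −0.5·(-0.322773) − 0.25·(-0.148421) = 0.1985.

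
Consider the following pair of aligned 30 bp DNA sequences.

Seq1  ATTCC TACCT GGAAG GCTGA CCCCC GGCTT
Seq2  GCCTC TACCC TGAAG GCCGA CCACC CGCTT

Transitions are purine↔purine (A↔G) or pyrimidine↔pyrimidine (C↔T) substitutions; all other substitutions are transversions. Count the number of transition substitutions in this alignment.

6

Differing sites — 1:A/G (Ti); 2:T/C (Ti); 3:T/C (Ti); 4:C/T (Ti); 10:T/C (Ti); 11:G/T (Tv); 18:T/C (Ti); 23:C/A (Tv); 26:G/C (Tv).
Of the 9 differences, 6 transitions and 3 transversions, so the answer is 6.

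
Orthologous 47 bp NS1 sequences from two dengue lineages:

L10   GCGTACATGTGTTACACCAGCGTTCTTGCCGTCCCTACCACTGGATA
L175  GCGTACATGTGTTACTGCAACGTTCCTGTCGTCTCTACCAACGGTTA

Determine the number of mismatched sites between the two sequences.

The sequences differ at positions 16 (A/T), 17 (C/G), 20 (G/A), 26 (T/C), 29 (C/T), 34 (C/T), 41 (C/A), 42 (T/C), 45 (A/T).
That gives 9 mismatches out of 47 aligned sites, so the Hamming distance is 9.

9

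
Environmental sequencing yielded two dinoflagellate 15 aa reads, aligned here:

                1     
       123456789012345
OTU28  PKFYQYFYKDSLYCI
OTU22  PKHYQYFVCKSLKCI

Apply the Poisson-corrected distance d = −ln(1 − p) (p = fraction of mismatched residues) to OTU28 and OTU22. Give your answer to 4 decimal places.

Mismatches occur at site 3 (F/H), site 8 (Y/V), site 9 (K/C), site 10 (D/K), site 13 (Y/K).
p = 5/15 = 0.333333.
d = −ln(1 − 0.333333) = −ln(0.666667) = 0.4055.

0.4055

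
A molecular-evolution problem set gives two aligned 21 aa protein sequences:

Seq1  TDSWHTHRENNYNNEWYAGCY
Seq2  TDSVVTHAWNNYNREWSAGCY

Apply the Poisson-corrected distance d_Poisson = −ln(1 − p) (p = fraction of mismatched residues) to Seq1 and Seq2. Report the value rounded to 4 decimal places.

Differing sites — 4:W/V; 5:H/V; 8:R/A; 9:E/W; 14:N/R; 17:Y/S.
p = 6/21 = 0.285714.
d = −ln(1 − 0.285714) = −ln(0.714286) = 0.3365.

0.3365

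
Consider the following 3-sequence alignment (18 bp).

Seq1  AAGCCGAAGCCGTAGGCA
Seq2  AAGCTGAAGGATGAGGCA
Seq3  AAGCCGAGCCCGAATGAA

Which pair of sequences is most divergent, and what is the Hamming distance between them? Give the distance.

Pairwise Hamming distances:
  Seq1 vs Seq2: 5
  Seq1 vs Seq3: 5
  Seq2 vs Seq3: 9
The largest is 9, between Seq2 and Seq3.

9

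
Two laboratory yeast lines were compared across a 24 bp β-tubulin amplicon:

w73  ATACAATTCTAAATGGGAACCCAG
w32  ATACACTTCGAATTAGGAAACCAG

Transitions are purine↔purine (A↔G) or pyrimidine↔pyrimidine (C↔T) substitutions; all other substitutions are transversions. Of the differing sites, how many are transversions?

Mismatches occur at site 6 (A/C, transversion), site 10 (T/G, transversion), site 13 (A/T, transversion), site 15 (G/A, transition), site 20 (C/A, transversion).
Of the 5 differences, 1 transition and 4 transversions, so the answer is 4.

4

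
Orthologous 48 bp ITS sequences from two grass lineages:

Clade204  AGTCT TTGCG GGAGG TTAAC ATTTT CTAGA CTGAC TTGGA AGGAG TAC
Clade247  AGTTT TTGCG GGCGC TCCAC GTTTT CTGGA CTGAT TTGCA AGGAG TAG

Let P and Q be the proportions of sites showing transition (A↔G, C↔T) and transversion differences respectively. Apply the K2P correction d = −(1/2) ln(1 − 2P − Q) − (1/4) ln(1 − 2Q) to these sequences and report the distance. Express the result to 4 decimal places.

Mismatches occur at site 4 (C→T, transition), site 13 (A→C, transversion), site 15 (G→C, transversion), site 17 (T→C, transition), site 18 (A→C, transversion), site 21 (A→G, transition), site 28 (A→G, transition), site 35 (C→T, transition), site 39 (G→C, transversion), site 48 (C→G, transversion).
Of the 10 differences, 5 transitions and 5 transversions over 48 sites: P = 5/48 = 0.104167, Q = 5/48 = 0.104167.
d = −0.5·ln(0.687499) − 0.25·ln(0.791666) = −0.5·(-0.374695) − 0.25·(-0.233616) = 0.2458.

0.2458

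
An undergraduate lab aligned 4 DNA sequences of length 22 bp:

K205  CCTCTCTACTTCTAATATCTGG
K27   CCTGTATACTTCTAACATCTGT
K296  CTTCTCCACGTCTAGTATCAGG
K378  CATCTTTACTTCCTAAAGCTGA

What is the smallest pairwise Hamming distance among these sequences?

4

Pairwise Hamming distances:
  K205 vs K27: 4
  K205 vs K296: 5
  K205 vs K378: 7
  K27 vs K296: 9
  K27 vs K378: 8
  K296 vs K378: 11
The smallest is 4, between K205 and K27.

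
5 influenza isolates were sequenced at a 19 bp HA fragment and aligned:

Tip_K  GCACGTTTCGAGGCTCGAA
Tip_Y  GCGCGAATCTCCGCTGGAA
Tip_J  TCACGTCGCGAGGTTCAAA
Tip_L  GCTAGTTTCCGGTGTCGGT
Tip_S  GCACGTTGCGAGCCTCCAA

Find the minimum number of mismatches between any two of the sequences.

Pairwise Hamming distances:
  Tip_K vs Tip_Y: 7
  Tip_K vs Tip_J: 5
  Tip_K vs Tip_L: 8
  Tip_K vs Tip_S: 3
  Tip_Y vs Tip_J: 11
  Tip_Y vs Tip_L: 12
  Tip_Y vs Tip_S: 10
  Tip_J vs Tip_L: 12
  Tip_J vs Tip_S: 5
  Tip_L vs Tip_S: 10
The smallest is 3, between Tip_K and Tip_S.

3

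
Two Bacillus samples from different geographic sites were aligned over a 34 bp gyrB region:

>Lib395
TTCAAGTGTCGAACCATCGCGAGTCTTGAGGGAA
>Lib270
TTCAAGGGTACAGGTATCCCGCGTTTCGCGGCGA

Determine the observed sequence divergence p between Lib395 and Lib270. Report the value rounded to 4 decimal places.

Differing sites — 7:T/G; 10:C/A; 11:G/C; 13:A/G; 14:C/G; 15:C/T; 19:G/C; 22:A/C; 25:C/T; 27:T/C; 29:A/C; 32:G/C; 33:A/G.
There are 13 differences over 34 sites, so p = 13/34 = 0.3824.

0.3824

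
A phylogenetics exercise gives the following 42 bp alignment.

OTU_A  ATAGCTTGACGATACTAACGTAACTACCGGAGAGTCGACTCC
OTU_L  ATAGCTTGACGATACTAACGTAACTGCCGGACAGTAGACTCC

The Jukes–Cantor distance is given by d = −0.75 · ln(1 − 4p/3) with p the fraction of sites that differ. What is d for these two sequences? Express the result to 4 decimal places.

0.0751

Mismatches occur at site 26 (A/G), site 32 (G/C), site 36 (C/A).
p = 3/42 = 0.071429.
d = −0.75 · ln(1 − (4/3)·0.071429) = −0.75 · ln(0.904761) = −0.75 · (-0.100084) = 0.0751.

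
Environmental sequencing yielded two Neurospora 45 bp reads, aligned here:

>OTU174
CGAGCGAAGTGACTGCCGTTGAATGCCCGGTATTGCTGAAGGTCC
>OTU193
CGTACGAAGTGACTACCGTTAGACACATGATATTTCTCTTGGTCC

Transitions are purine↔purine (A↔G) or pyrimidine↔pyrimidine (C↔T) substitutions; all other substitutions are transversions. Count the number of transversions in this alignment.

6

Differing sites — 3:A/T (Tv); 4:G/A (Ti); 15:G/A (Ti); 21:G/A (Ti); 22:A/G (Ti); 24:T/C (Ti); 25:G/A (Ti); 27:C/A (Tv); 28:C/T (Ti); 30:G/A (Ti); 35:G/T (Tv); 38:G/C (Tv); 39:A/T (Tv); 40:A/T (Tv).
Of the 14 differences, 8 transitions and 6 transversions, so the answer is 6.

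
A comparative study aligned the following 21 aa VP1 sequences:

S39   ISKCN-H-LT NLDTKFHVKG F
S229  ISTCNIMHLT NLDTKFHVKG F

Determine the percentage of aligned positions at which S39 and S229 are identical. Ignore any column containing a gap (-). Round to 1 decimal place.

89.5%

Excluding the 2 gap columns leaves 19 comparable sites.
Differing sites — 3:K/T; 7:H/M.
17 of the 19 comparable sites match, so the percent identity is 17/19 × 100 = 89.5%.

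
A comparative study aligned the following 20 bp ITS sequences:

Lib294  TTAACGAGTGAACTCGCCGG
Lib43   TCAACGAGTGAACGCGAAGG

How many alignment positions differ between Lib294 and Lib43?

4

Differing sites — 2:T/C; 14:T/G; 17:C/A; 18:C/A.
That gives 4 mismatches out of 20 aligned sites, so the Hamming distance is 4.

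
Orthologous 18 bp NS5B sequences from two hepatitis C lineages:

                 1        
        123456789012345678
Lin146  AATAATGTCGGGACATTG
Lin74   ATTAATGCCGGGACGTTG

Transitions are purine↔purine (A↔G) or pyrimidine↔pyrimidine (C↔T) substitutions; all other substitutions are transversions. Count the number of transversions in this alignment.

Differing sites — 2:A/T (Tv); 8:T/C (Ti); 15:A/G (Ti).
Of the 3 differences, 2 transitions and 1 transversion, so the answer is 1.

1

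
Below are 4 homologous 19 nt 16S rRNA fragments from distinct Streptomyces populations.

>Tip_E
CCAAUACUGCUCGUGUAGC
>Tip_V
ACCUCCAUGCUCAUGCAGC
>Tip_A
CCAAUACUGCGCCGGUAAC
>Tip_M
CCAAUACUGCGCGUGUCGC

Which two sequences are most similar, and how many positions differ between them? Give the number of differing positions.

Pairwise Hamming distances:
  Tip_E vs Tip_V: 8
  Tip_E vs Tip_A: 4
  Tip_E vs Tip_M: 2
  Tip_V vs Tip_A: 11
  Tip_V vs Tip_M: 10
  Tip_A vs Tip_M: 4
The smallest is 2, between Tip_E and Tip_M.

2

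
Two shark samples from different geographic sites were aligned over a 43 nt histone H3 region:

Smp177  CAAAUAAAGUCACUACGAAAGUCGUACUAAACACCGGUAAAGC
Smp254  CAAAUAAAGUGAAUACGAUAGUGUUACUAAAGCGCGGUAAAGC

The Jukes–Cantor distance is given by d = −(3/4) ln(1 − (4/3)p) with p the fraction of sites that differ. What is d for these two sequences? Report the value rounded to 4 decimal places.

Differing sites — 11:C/G; 13:C/A; 19:A/U; 23:C/G; 24:G/U; 32:C/G; 33:A/C; 34:C/G.
p = 8/43 = 0.186047.
d = −0.75 · ln(1 − (4/3)·0.186047) = −0.75 · ln(0.751937) = −0.75 · (-0.285103) = 0.2138.

0.2138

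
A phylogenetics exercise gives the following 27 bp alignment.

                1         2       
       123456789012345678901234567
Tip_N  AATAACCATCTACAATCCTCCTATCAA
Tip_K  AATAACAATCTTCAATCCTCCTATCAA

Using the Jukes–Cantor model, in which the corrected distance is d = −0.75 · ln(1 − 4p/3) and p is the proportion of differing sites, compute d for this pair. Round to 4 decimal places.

0.0780

Mismatches occur at site 7 (C↔A), site 12 (A↔T).
p = 2/27 = 0.074074.
d = −0.75 · ln(1 − (4/3)·0.074074) = −0.75 · ln(0.901235) = −0.75 · (-0.103989) = 0.0780.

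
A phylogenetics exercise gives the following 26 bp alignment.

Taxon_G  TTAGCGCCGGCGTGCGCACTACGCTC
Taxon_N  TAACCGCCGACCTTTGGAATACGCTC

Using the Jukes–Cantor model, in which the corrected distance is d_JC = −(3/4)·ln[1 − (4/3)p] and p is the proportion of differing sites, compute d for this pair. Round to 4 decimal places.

Mismatches occur at site 2 (T/A), site 4 (G/C), site 10 (G/A), site 12 (G/C), site 14 (G/T), site 15 (C/T), site 17 (C/G), site 19 (C/A).
p = 8/26 = 0.307692.
d = −0.75 · ln(1 − (4/3)·0.307692) = −0.75 · ln(0.589744) = −0.75 · (-0.528067) = 0.3961.

0.3961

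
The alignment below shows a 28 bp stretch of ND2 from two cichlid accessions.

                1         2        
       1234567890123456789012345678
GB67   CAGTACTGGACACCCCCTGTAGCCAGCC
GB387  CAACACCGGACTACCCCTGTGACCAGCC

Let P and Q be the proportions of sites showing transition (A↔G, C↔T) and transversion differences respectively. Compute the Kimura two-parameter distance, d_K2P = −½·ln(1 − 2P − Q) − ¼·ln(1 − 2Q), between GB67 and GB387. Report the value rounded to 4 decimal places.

0.3183

The sequences differ at positions 3 (G/A, transition), 4 (T/C, transition), 7 (T/C, transition), 12 (A/T, transversion), 13 (C/A, transversion), 21 (A/G, transition), 22 (G/A, transition).
Of the 7 differences, 5 transitions and 2 transversions over 28 sites: P = 5/28 = 0.178571, Q = 2/28 = 0.071429.
d = −0.5·ln(0.571429) − 0.25·ln(0.857142) = −0.5·(-0.559615) − 0.25·(-0.154152) = 0.3183.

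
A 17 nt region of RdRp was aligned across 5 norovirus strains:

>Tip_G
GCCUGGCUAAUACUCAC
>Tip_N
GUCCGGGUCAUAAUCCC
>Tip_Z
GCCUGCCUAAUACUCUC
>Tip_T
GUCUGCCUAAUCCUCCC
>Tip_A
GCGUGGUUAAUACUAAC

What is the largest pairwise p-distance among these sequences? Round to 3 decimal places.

Pairwise Hamming distances:
  Tip_G vs Tip_N: 6
  Tip_G vs Tip_Z: 2
  Tip_G vs Tip_T: 4
  Tip_G vs Tip_A: 3
  Tip_N vs Tip_Z: 7
  Tip_N vs Tip_T: 6
  Tip_N vs Tip_A: 8
  Tip_Z vs Tip_T: 3
  Tip_Z vs Tip_A: 5
  Tip_T vs Tip_A: 7
The largest is 8 mismatches, between Tip_N and Tip_A; p = 8/17 = 0.471.

0.471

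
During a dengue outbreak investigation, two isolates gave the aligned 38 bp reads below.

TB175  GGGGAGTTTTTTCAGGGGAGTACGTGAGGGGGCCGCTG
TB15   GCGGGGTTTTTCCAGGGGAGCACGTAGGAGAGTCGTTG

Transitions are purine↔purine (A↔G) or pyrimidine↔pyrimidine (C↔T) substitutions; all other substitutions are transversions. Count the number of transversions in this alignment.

1

Mismatches occur at site 2 (G↔C, transversion), site 5 (A↔G, transition), site 12 (T↔C, transition), site 21 (T↔C, transition), site 26 (G↔A, transition), site 27 (A↔G, transition), site 29 (G↔A, transition), site 31 (G↔A, transition), site 33 (C↔T, transition), site 36 (C↔T, transition).
Of the 10 differences, 9 transitions and 1 transversion, so the answer is 1.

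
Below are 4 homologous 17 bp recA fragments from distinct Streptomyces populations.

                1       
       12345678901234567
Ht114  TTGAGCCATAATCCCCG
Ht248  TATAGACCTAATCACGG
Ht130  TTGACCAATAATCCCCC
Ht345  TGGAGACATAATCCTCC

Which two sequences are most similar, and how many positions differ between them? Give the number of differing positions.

Pairwise Hamming distances:
  Ht114 vs Ht248: 6
  Ht114 vs Ht130: 3
  Ht114 vs Ht345: 4
  Ht248 vs Ht130: 9
  Ht248 vs Ht345: 7
  Ht130 vs Ht345: 5
The smallest is 3, between Ht114 and Ht130.

3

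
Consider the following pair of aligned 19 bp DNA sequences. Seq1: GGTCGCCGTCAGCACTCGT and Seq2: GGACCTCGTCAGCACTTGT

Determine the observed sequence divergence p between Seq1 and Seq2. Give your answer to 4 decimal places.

0.2105

Mismatches occur at site 3 (T/A), site 5 (G/C), site 6 (C/T), site 17 (C/T).
There are 4 differences over 19 sites, so p = 4/19 = 0.2105.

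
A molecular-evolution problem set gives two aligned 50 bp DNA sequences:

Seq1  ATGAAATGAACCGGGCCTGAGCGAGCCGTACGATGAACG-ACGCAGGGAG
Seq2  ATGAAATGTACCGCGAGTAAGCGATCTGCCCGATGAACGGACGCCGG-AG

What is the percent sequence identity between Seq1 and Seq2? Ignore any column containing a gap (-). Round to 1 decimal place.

79.2%

Excluding the 2 gap columns leaves 48 comparable sites.
The sequences differ at positions 9 (A/T), 14 (G/C), 16 (C/A), 17 (C/G), 19 (G/A), 25 (G/T), 27 (C/T), 29 (T/C), 30 (A/C), 45 (A/C).
38 of the 48 comparable sites match, so the percent identity is 38/48 × 100 = 79.2%.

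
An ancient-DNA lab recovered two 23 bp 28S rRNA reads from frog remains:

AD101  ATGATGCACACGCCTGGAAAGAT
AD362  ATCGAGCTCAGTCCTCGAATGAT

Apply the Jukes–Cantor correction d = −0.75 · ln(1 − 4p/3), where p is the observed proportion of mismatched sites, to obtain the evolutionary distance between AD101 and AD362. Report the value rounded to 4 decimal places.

0.4674

Mismatches occur at site 3 (G/C), site 4 (A/G), site 5 (T/A), site 8 (A/T), site 11 (C/G), site 12 (G/T), site 16 (G/C), site 20 (A/T).
p = 8/23 = 0.347826.
d = −0.75 · ln(1 − (4/3)·0.347826) = −0.75 · ln(0.536232) = −0.75 · (-0.623188) = 0.4674.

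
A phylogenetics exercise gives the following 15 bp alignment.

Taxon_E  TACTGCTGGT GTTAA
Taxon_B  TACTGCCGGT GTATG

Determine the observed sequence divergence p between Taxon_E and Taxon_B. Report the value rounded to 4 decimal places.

Mismatches occur at site 7 (T↔C), site 13 (T↔A), site 14 (A↔T), site 15 (A↔G).
There are 4 differences over 15 sites, so p = 4/15 = 0.2667.

0.2667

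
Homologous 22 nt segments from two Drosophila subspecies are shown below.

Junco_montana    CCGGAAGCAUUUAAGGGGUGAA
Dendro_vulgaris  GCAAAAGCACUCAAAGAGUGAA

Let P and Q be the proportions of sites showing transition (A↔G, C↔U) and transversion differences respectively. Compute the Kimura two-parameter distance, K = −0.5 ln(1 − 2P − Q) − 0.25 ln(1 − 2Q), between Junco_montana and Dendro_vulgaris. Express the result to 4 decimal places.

Differing sites — 1:C/G (Tv); 3:G/A (Ti); 4:G/A (Ti); 10:U/C (Ti); 12:U/C (Ti); 15:G/A (Ti); 17:G/A (Ti).
Of the 7 differences, 6 transitions and 1 transversion over 22 sites: P = 6/22 = 0.272727, Q = 1/22 = 0.045455.
d = −0.5·ln(0.409091) − 0.25·ln(0.909090) = −0.5·(-0.893818) − 0.25·(-0.095311) = 0.4707.

0.4707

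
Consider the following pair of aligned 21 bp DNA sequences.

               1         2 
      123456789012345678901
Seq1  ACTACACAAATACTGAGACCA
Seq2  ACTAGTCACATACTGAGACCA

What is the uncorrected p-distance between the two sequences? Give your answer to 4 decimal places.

Mismatches occur at site 5 (C→G), site 6 (A→T), site 9 (A→C).
There are 3 differences over 21 sites, so p = 3/21 = 0.1429.

0.1429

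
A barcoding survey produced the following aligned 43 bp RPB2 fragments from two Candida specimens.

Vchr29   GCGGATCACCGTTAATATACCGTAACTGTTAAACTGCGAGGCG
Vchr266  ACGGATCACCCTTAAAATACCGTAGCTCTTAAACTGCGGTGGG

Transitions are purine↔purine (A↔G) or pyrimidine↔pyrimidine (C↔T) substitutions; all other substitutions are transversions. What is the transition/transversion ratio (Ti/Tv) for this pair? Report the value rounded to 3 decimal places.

Differing sites — 1:G/A (Ti); 11:G/C (Tv); 16:T/A (Tv); 25:A/G (Ti); 28:G/C (Tv); 39:A/G (Ti); 40:G/T (Tv); 42:C/G (Tv).
Of the 8 differences, 3 transitions and 5 transversions, so Ti/Tv = 3/5 = 0.600.

0.600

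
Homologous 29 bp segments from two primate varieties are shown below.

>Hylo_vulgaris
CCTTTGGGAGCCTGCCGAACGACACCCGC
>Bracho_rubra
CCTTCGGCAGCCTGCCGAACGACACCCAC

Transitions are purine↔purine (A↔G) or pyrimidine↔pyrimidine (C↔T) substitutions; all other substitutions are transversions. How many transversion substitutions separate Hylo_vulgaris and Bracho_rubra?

1

The sequences differ at positions 5 (T/C, transition), 8 (G/C, transversion), 28 (G/A, transition).
Of the 3 differences, 2 transitions and 1 transversion, so the answer is 1.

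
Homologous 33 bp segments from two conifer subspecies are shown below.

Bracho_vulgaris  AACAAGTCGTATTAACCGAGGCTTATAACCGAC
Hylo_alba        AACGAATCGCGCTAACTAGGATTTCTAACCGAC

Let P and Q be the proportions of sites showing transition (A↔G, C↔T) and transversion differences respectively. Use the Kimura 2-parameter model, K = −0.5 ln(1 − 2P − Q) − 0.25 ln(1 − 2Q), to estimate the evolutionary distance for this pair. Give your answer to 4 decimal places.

Mismatches occur at site 4 (A↔G, transition), site 6 (G↔A, transition), site 10 (T↔C, transition), site 11 (A↔G, transition), site 12 (T↔C, transition), site 17 (C↔T, transition), site 18 (G↔A, transition), site 19 (A↔G, transition), site 21 (G↔A, transition), site 22 (C↔T, transition), site 25 (A↔C, transversion).
Of the 11 differences, 10 transitions and 1 transversion over 33 sites: P = 10/33 = 0.303030, Q = 1/33 = 0.030303.
d = −0.5·ln(0.363637) − 0.25·ln(0.939394) = −0.5·(-1.011599) − 0.25·(-0.062520) = 0.5214.

0.5214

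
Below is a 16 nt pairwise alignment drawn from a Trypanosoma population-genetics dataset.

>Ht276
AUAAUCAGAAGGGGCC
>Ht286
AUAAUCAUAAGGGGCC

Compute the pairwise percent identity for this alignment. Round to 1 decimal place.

93.8%

The sequences differ at position 8 (G/U).
15 of the 16 sites match, so the percent identity is 15/16 × 100 = 93.8%.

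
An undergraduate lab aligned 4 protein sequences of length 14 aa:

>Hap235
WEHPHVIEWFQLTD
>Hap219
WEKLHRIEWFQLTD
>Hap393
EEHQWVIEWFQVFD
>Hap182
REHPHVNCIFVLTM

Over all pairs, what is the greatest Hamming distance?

Pairwise Hamming distances:
  Hap235 vs Hap219: 3
  Hap235 vs Hap393: 5
  Hap235 vs Hap182: 6
  Hap219 vs Hap393: 7
  Hap219 vs Hap182: 9
  Hap393 vs Hap182: 10
The largest is 10, between Hap393 and Hap182.

10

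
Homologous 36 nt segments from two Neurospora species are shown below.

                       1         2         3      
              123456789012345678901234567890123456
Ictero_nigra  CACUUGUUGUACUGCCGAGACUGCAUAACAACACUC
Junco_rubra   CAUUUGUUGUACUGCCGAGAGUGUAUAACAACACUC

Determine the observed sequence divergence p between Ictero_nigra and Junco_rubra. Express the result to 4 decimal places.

0.0833

The sequences differ at positions 3 (C/U), 21 (C/G), 24 (C/U).
There are 3 differences over 36 sites, so p = 3/36 = 0.0833.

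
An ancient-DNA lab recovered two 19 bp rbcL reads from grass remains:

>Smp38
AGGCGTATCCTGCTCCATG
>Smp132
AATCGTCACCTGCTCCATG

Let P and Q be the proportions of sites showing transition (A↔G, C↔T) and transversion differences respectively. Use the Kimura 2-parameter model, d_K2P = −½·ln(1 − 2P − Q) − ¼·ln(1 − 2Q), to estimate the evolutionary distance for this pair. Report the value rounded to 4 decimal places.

0.2476

Mismatches occur at site 2 (G↔A, transition), site 3 (G↔T, transversion), site 7 (A↔C, transversion), site 8 (T↔A, transversion).
Of the 4 differences, 1 transition and 3 transversions over 19 sites: P = 1/19 = 0.052632, Q = 3/19 = 0.157895.
d = −0.5·ln(0.736841) − 0.25·ln(0.684210) = −0.5·(-0.305383) − 0.25·(-0.379490) = 0.2476.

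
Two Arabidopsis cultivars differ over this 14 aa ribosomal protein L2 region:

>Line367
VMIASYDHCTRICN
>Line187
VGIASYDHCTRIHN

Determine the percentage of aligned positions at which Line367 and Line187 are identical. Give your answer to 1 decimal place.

Mismatches occur at site 2 (M/G), site 13 (C/H).
12 of the 14 sites match, so the percent identity is 12/14 × 100 = 85.7%.

85.7%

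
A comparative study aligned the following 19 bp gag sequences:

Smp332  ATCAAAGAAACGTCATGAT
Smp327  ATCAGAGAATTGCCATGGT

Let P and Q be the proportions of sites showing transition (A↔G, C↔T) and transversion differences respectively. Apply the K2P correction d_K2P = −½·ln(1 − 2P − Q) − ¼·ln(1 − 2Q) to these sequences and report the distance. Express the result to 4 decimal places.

0.3487

Differing sites — 5:A/G (Ti); 10:A/T (Tv); 11:C/T (Ti); 13:T/C (Ti); 18:A/G (Ti).
Of the 5 differences, 4 transitions and 1 transversion over 19 sites: P = 4/19 = 0.210526, Q = 1/19 = 0.052632.
d = −0.5·ln(0.526316) − 0.25·ln(0.894736) = −0.5·(-0.641853) − 0.25·(-0.111227) = 0.3487.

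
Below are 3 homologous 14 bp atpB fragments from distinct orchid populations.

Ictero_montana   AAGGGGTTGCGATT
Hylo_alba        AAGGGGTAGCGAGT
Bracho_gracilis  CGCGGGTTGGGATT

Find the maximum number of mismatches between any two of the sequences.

6

Pairwise Hamming distances:
  Ictero_montana vs Hylo_alba: 2
  Ictero_montana vs Bracho_gracilis: 4
  Hylo_alba vs Bracho_gracilis: 6
The largest is 6, between Hylo_alba and Bracho_gracilis.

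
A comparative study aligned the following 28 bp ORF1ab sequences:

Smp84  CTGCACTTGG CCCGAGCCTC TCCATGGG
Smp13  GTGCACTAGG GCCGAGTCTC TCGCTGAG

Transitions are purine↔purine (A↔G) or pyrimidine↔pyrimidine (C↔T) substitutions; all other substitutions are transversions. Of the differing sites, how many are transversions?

Differing sites — 1:C/G (Tv); 8:T/A (Tv); 11:C/G (Tv); 17:C/T (Ti); 23:C/G (Tv); 24:A/C (Tv); 27:G/A (Ti).
Of the 7 differences, 2 transitions and 5 transversions, so the answer is 5.

5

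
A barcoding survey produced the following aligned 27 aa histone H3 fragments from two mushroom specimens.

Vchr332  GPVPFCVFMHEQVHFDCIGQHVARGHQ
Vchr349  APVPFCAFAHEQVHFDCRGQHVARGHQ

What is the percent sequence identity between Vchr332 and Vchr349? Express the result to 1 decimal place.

The sequences differ at positions 1 (G/A), 7 (V/A), 9 (M/A), 18 (I/R).
23 of the 27 sites match, so the percent identity is 23/27 × 100 = 85.2%.

85.2%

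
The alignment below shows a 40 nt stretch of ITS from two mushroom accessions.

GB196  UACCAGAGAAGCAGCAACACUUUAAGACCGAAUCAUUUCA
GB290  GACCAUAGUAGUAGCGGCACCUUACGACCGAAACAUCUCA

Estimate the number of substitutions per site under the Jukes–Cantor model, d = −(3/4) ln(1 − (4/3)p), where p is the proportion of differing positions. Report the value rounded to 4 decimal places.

Mismatches occur at site 1 (U↔G), site 6 (G↔U), site 9 (A↔U), site 12 (C↔U), site 16 (A↔G), site 17 (A↔G), site 21 (U↔C), site 25 (A↔C), site 33 (U↔A), site 37 (U↔C).
p = 10/40 = 0.250000.
d = −0.75 · ln(1 − (4/3)·0.250000) = −0.75 · ln(0.666667) = −0.75 · (-0.405465) = 0.3041.

0.3041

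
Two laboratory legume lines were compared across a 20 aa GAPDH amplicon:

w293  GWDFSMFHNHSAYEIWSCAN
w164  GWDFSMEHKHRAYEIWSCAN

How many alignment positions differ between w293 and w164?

3

Differing sites — 7:F/E; 9:N/K; 11:S/R.
That gives 3 mismatches out of 20 aligned sites, so the Hamming distance is 3.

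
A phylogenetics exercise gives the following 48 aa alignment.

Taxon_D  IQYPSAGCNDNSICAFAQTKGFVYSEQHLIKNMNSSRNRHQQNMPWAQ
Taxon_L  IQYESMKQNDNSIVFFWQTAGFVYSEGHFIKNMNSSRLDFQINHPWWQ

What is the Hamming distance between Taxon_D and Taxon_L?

Mismatches occur at site 4 (P→E), site 6 (A→M), site 7 (G→K), site 8 (C→Q), site 14 (C→V), site 15 (A→F), site 17 (A→W), site 20 (K→A), site 27 (Q→G), site 29 (L→F), site 38 (N→L), site 39 (R→D), site 40 (H→F), site 42 (Q→I), site 44 (M→H), site 47 (A→W).
That gives 16 mismatches out of 48 aligned sites, so the Hamming distance is 16.

16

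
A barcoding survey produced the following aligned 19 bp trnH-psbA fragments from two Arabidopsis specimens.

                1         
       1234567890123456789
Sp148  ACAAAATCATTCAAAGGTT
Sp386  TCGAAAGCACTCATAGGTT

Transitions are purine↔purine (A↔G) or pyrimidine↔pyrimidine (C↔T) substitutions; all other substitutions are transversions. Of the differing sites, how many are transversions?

3

Mismatches occur at site 1 (A↔T, transversion), site 3 (A↔G, transition), site 7 (T↔G, transversion), site 10 (T↔C, transition), site 14 (A↔T, transversion).
Of the 5 differences, 2 transitions and 3 transversions, so the answer is 3.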